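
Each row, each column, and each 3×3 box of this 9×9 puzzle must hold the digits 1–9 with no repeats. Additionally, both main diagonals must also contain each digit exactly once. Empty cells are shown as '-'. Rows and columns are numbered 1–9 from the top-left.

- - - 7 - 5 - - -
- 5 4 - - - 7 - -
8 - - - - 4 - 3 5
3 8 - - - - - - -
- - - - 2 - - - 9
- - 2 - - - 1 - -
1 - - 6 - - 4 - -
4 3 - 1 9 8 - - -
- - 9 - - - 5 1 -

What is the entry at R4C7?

2

R4C4 = 9 (sole candidate).
R1C1 = 6 (sole candidate).
R3C4 = 2 (sole candidate).
R8C8 = 7 (sole candidate).
R9C1 = 7 (sole candidate).
R3C3 = 1 (sole candidate).
R3C5 = 6 (sole candidate).
R3C7 = 9 (sole candidate).
R5C1 = 5 (sole candidate).
R6C1 = 9 (sole candidate).
R6C6 = 3 (sole candidate).
R7C2 = 2 (sole candidate).
R7C6 = 7 (sole candidate).
R9C2 = 6 (sole candidate).
R9C6 = 2 (sole candidate).
R9C9 = 8 (sole candidate).
R1C2 = 9 (sole candidate).
R1C3 = 3 (sole candidate).
R2C1 = 2 (sole candidate).
R3C2 = 7 (sole candidate).
R6C2 = 4 (sole candidate).
R7C8 = 9 (sole candidate).
R7C9 = 3 (sole candidate).
R8C3 = 5 (sole candidate).
R5C2 = 1 (sole candidate).
R5C6 = 6 (sole candidate).
R7C3 = 8 (sole candidate).
R7C5 = 5 (sole candidate).
R2C8 = 6 (sole candidate).
R2C9 = 1 (sole candidate).
R4C6 = 1 (sole candidate).
R5C3 = 7 (sole candidate).
R6C4 = 5 (sole candidate).
R6C8 = 8 (sole candidate).
R1C9 = 4 (sole candidate).
R2C6 = 9 (sole candidate).
R4C3 = 6 (sole candidate).
R4C7 = 2: row 4 has {1,3,6,8,9}; col 7 has {1,4,5,7,9}; box has {1,8,9} → only 2 remains.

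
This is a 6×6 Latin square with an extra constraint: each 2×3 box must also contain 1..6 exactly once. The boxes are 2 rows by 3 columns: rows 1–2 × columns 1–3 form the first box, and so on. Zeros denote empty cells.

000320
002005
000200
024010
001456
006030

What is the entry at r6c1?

5

r1c3 = 5: row 1 has {2,3}; col 3 has {1,2,4,6}; box has {2} → only 5 remains.
r3c3 = 3: row 3 has {2}; col 3 has {1,2,4,5,6}; box has {2,4} → only 3 remains.
r3c6 = 4: row 3 has {2,3}; col 6 has {5,6}; box has {1,2} → only 4 remains.
r4c6 = 3: row 4 has {1,2,4}; col 6 has {4,5,6}; box has {1,2,4} → only 3 remains.
r5c2 = 3: row 5 has {1,4,5,6}; col 2 has {2}; box has {1,6} → only 3 remains.
r6c4 = 1: row 6 has {3,6}; col 4 has {2,3,4}; box has {3,4,5,6} → only 1 remains.
r6c6 = 2: row 6 has {1,3,6}; col 6 has {3,4,5,6}; box has {1,3,4,5,6} → only 2 remains.
r1c6 = 1: row 1 has {2,3,5}; col 6 has {2,3,4,5,6}; box has {2,3,5} → only 1 remains.
r2c4 = 6: row 2 has {2,5}; col 4 has {1,2,3,4}; box has {1,2,3,5} → only 6 remains.
r2c5 = 4: row 2 has {2,5,6}; col 5 has {1,2,3,5}; box has {1,2,3,5,6} → only 4 remains.
r3c5 = 6: row 3 has {2,3,4}; col 5 has {1,2,3,4,5}; box has {1,2,3,4} → only 6 remains.
r4c4 = 5: row 4 has {1,2,3,4}; col 4 has {1,2,3,4,6}; box has {1,2,3,4,6} → only 5 remains.
r5c1 = 2: row 5 has {1,3,4,5,6}; col 1 has {}; box has {1,3,6} → only 2 remains.
r2c2 = 1: row 2 has {2,4,5,6}; col 2 has {2,3}; box has {2,5} → only 1 remains.
r3c2 = 5: row 3 has {2,3,4,6}; col 2 has {1,2,3}; box has {2,3,4} → only 5 remains.
r4c1 = 6: row 4 has {1,2,3,4,5}; col 1 has {2}; box has {2,3,4,5} → only 6 remains.
r6c2 = 4: row 6 has {1,2,3,6}; col 2 has {1,2,3,5}; box has {1,2,3,6} → only 4 remains.
r1c1 = 4: row 1 has {1,2,3,5}; col 1 has {2,6}; box has {1,2,5} → only 4 remains.
r1c2 = 6: row 1 has {1,2,3,4,5}; col 2 has {1,2,3,4,5}; box has {1,2,4,5} → only 6 remains.
r2c1 = 3: row 2 has {1,2,4,5,6}; col 1 has {2,4,6}; box has {1,2,4,5,6} → only 3 remains.
r3c1 = 1: row 3 has {2,3,4,5,6}; col 1 has {2,3,4,6}; box has {2,3,4,5,6} → only 1 remains.
r6c1 = 5: row 6 has {1,2,3,4,6}; col 1 has {1,2,3,4,6}; box has {1,2,3,4,6} → only 5 remains.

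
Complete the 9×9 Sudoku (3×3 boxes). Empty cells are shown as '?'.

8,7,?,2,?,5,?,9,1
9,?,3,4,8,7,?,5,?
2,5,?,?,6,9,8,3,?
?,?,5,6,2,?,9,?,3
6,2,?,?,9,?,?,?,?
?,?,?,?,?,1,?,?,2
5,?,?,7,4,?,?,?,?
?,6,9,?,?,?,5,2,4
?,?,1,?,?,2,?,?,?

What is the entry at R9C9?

R1C5 = 3 (sole candidate).
R2C2 = 1 (sole candidate).
R2C9 = 6 (sole candidate).
R3C3 = 4 (sole candidate).
R3C4 = 1 (sole candidate).
R3C9 = 7 (sole candidate).
R8C5 = 1 (sole candidate).
R9C5 = 5 (sole candidate).
R1C3 = 6 (sole candidate).
R1C7 = 4 (sole candidate).
R2C7 = 2 (sole candidate).
R6C5 = 7 (sole candidate).
R6C7 = 6 (sole candidate).
R6C3 = 8 (sole candidate).
R6C8 = 4 (sole candidate).
R7C3 = 2 (sole candidate).
R4C2 = 4 (sole candidate).
R4C6 = 8 (sole candidate).
R5C3 = 7 (sole candidate).
R5C7 = 1 (sole candidate).
R5C8 = 8 (sole candidate).
R5C9 = 5 (sole candidate).
R6C1 = 3 (sole candidate).
R6C2 = 9 (sole candidate).
R6C4 = 5 (sole candidate).
R7C7 = 3 (sole candidate).
R8C1 = 7 (sole candidate).
R8C6 = 3 (sole candidate).
R9C1 = 4 (sole candidate).
R9C7 = 7 (sole candidate).
R9C8 = 6 (sole candidate).
R4C1 = 1 (sole candidate).
R4C8 = 7 (sole candidate).
R5C4 = 3 (sole candidate).
R5C6 = 4 (sole candidate).
R7C2 = 8 (sole candidate).
R7C6 = 6 (sole candidate).
R7C8 = 1 (sole candidate).
R7C9 = 9 (sole candidate).
R8C4 = 8 (sole candidate).
R9C2 = 3 (sole candidate).
R9C4 = 9 (sole candidate).
R9C9 = 8: row 9 has {1,2,3,4,5,6,7,9}; col 9 has {1,2,3,4,5,6,7,9}; box has {1,2,3,4,5,6,7,9} → only 8 remains.

8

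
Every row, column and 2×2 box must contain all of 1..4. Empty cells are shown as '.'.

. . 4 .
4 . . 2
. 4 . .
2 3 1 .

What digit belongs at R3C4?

3

R2C2 = 1: row 2 has {2,4}; col 2 has {3,4}; box has {4} → only 1 remains.
R2C3 = 3: row 2 has {1,2,4}; col 3 has {1,4}; box has {2,4} → only 3 remains.
R3C1 = 1: row 3 has {4}; col 1 has {2,4}; box has {2,3,4} → only 1 remains.
R3C3 = 2: row 3 has {1,4}; col 3 has {1,3,4}; box has {1} → only 2 remains.
R3C4 = 3: row 3 has {1,2,4}; col 4 has {2}; box has {1,2} → only 3 remains.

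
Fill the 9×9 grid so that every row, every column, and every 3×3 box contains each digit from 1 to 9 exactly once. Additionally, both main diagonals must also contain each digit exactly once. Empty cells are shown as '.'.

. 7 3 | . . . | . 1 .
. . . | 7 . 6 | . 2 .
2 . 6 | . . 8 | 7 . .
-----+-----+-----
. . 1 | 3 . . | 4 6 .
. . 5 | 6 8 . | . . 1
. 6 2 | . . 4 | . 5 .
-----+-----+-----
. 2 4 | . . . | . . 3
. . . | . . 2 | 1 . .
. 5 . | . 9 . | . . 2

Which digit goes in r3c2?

r1c7 = 8: in row 1, 8 can only go here (every other open cell in that row sees an 8).
r9c7 = 6: row 9 has {2,5,9}; col 7 has {1,4,7,8}; box has {1,2,3} → only 6 remains.
r1c9 = 6: in row 1, 6 can only go here (every other open cell in that row sees a 6).
r4c5 = 2: in row 4, 2 can only go here (every other open cell in that row sees a 2).
r1c4 = 2: in row 1, 2 can only go here (every other open cell in that row sees a 2).
r1c5 = 4: in row 1, 4 can only go here (every other open cell in that row sees a 4).
r4c6 = 5: in row 4, 5 can only go here (every other open cell in that row sees a 5).
r1c6 = 9: row 1 has {1,2,3,4,6,7,8}; col 6 has {2,4,5,6,8}; box has {2,4,6,7,8} → only 9 remains.
r5c6 = 7: row 5 has {1,5,6,8}; col 6 has {2,4,5,6,8,9}; box has {2,3,4,5,6,8} → only 7 remains.
r6c5 = 1: row 6 has {2,4,5,6}; col 5 has {2,4,8,9}; box has {2,3,4,5,6,7,8} → only 1 remains.
r7c6 = 1: row 7 has {2,3,4}; col 6 has {2,4,5,6,7,8,9}; box has {2,9} → only 1 remains.
r9c6 = 3: row 9 has {2,5,6,9}; col 6 has {1,2,4,5,6,7,8,9}; box has {1,2,9} → only 3 remains.
r1c1 = 5: row 1 has {1,2,3,4,6,7,8,9}; col 1 has {2}; box has {2,3,6,7}; main diagonal has {2,3,4,6,8} → only 5 remains.
r6c4 = 9: row 6 has {1,2,4,5,6}; col 4 has {2,3,6,7}; box has {1,2,3,4,5,6,7,8}; anti-diagonal has {2,4,5,6,7,8} → only 9 remains.
r6c7 = 3: row 6 has {1,2,4,5,6,9}; col 7 has {1,4,6,7,8}; box has {1,4,5,6} → only 3 remains.
r7c7 = 9: row 7 has {1,2,3,4}; col 7 has {1,3,4,6,7,8}; box has {1,2,3,6}; main diagonal has {2,3,4,5,6,8} → only 9 remains.
r8c2 = 3: row 8 has {1,2}; col 2 has {2,5,6,7}; box has {2,4,5}; anti-diagonal has {2,4,5,6,7,8,9} → only 3 remains.
r8c8 = 7: row 8 has {1,2,3}; col 8 has {1,2,5,6}; box has {1,2,3,6,9}; main diagonal has {2,3,4,5,6,8,9} → only 7 remains.
r9c1 = 1: row 9 has {2,3,5,6,9}; col 1 has {2,5}; box has {2,3,4,5}; anti-diagonal has {2,3,4,5,6,7,8,9} → only 1 remains.
r2c2 = 1: row 2 has {2,6,7}; col 2 has {2,3,5,6,7}; box has {2,3,5,6,7}; main diagonal has {2,3,4,5,6,7,8,9} → only 1 remains.
r2c7 = 5: row 2 has {1,2,6,7}; col 7 has {1,3,4,6,7,8,9}; box has {1,2,6,7,8} → only 5 remains.
r5c7 = 2: row 5 has {1,5,6,7,8}; col 7 has {1,3,4,5,6,7,8,9}; box has {1,3,4,5,6} → only 2 remains.
r5c8 = 9: row 5 has {1,2,5,6,7,8}; col 8 has {1,2,5,6,7}; box has {1,2,3,4,5,6} → only 9 remains.
r7c8 = 8: row 7 has {1,2,3,4,9}; col 8 has {1,2,5,6,7,9}; box has {1,2,3,6,7,9} → only 8 remains.
r9c8 = 4: row 9 has {1,2,3,5,6,9}; col 8 has {1,2,5,6,7,8,9}; box has {1,2,3,6,7,8,9} → only 4 remains.
r2c5 = 3: row 2 has {1,2,5,6,7}; col 5 has {1,2,4,8,9}; box has {2,4,6,7,8,9} → only 3 remains.
r3c5 = 5: row 3 has {2,6,7,8}; col 5 has {1,2,3,4,8,9}; box has {2,3,4,6,7,8,9} → only 5 remains.
r3c8 = 3: row 3 has {2,5,6,7,8}; col 8 has {1,2,4,5,6,7,8,9}; box has {1,2,5,6,7,8} → only 3 remains.
r5c2 = 4: row 5 has {1,2,5,6,7,8,9}; col 2 has {1,2,3,5,6,7}; box has {1,2,5,6} → only 4 remains.
r7c4 = 5: row 7 has {1,2,3,4,8,9}; col 4 has {2,3,6,7,9}; box has {1,2,3,9} → only 5 remains.
r8c5 = 6: row 8 has {1,2,3,7}; col 5 has {1,2,3,4,5,8,9}; box has {1,2,3,5,9} → only 6 remains.
r8c9 = 5: row 8 has {1,2,3,6,7}; col 9 has {1,2,3,6}; box has {1,2,3,4,6,7,8,9} → only 5 remains.
r9c4 = 8: row 9 has {1,2,3,4,5,6,9}; col 4 has {2,3,5,6,7,9}; box has {1,2,3,5,6,9} → only 8 remains.
r3c2 = 9: row 3 has {2,3,5,6,7,8}; col 2 has {1,2,3,4,5,6,7}; box has {1,2,3,5,6,7} → only 9 remains.

9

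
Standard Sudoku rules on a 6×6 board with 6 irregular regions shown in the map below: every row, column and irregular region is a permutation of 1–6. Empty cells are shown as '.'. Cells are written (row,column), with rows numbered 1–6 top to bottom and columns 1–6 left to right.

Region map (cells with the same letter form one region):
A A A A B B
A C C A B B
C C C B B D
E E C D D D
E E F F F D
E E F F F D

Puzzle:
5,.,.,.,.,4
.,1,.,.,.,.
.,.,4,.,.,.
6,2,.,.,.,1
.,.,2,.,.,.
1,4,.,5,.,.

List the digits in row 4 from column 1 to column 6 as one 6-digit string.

(5,1) = 3 (sole candidate).
(5,2) = 5 (sole candidate).
(5,6) = 6 (sole candidate).
(3,1) = 2 (sole candidate).
(2,1) = 4 (sole candidate).
(6,6) = 2 (hidden single in row 6).
(1,3) = 1 (hidden single in column 3).
Singles propagation stalls; (4,3) is still open with candidates {3,5}.
  Try (4,3) = 3: this forces (3,2)=6, (4,4)=4, (4,5)=5; then row 3 has no cell left for 5 — contradiction.
So (4,3) = 5.
(3,6) = 5 (hidden single in region D).
(2,6) = 3 (sole candidate).
(2,3) = 6 (sole candidate).
(2,4) = 2 (sole candidate).
(2,5) = 5 (sole candidate).
(3,2) = 3 (sole candidate).
(6,3) = 3 (sole candidate).
(6,5) = 6 (sole candidate).
(1,2) = 6 (sole candidate).
(1,4) = 3 (sole candidate).
(1,5) = 2 (sole candidate).
(3,5) = 1 (sole candidate).
(4,4) = 4: row 4 has {1,2,5,6}; col 4 has {2,3,5}; region has {1,2,5,6} → only 4 remains.
(4,5) = 3: row 4 has {1,2,4,5,6}; col 5 has {1,2,5,6}; region has {1,2,4,5,6} → only 3 remains.

625431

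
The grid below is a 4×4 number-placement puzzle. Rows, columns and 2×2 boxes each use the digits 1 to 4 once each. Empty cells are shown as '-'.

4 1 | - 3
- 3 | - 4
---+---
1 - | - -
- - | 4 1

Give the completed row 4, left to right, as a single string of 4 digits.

3241

r1c3 = 2: row 1 has {1,3,4}; col 3 has {4}; box has {3,4} → only 2 remains.
r2c1 = 2: row 2 has {3,4}; col 1 has {1,4}; box has {1,3,4} → only 2 remains.
r2c3 = 1: row 2 has {2,3,4}; col 3 has {2,4}; box has {2,3,4} → only 1 remains.
r3c3 = 3: row 3 has {1}; col 3 has {1,2,4}; box has {1,4} → only 3 remains.
r3c4 = 2: row 3 has {1,3}; col 4 has {1,3,4}; box has {1,3,4} → only 2 remains.
r4c1 = 3: row 4 has {1,4}; col 1 has {1,2,4}; box has {1} → only 3 remains.
r4c2 = 2: row 4 has {1,3,4}; col 2 has {1,3}; box has {1,3} → only 2 remains.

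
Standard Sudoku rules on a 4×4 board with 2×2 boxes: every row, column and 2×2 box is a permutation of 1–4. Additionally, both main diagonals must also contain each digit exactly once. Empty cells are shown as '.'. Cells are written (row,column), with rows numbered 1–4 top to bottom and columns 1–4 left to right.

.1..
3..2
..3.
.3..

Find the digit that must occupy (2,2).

(1,3) = 4: row 1 has {1}; col 3 has {3}; box has {2} → only 4 remains.
(1,4) = 3: row 1 has {1,4}; col 4 has {2}; box has {2,4}; anti-diagonal has {} → only 3 remains.
(2,2) = 4: row 2 has {2,3}; col 2 has {1,3}; box has {1,3}; main diagonal has {3} → only 4 remains.

4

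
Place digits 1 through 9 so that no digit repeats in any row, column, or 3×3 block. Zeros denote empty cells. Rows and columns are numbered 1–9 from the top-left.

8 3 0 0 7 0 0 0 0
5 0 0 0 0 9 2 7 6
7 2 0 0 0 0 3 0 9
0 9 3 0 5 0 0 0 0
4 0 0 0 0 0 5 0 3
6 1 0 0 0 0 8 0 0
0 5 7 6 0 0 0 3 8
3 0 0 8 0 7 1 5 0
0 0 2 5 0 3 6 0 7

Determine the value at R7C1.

1

R1C7 = 4: row 1 has {3,7,8}; col 7 has {1,2,3,5,6,8}; box has {2,3,6,7,9} → only 4 remains.
R1C8 = 1: row 1 has {3,4,7,8}; col 8 has {3,5,7}; box has {2,3,4,6,7,9} → only 1 remains.
R1C9 = 5: row 1 has {1,3,4,7,8}; col 9 has {3,6,7,8,9}; box has {1,2,3,4,6,7,9} → only 5 remains.
R2C2 = 4: row 2 has {2,5,6,7,9}; col 2 has {1,2,3,5,9}; box has {2,3,5,7,8} → only 4 remains.
R2C3 = 1: row 2 has {2,4,5,6,7,9}; col 3 has {2,3,7}; box has {2,3,4,5,7,8} → only 1 remains.
R2C4 = 3: row 2 has {1,2,4,5,6,7,9}; col 4 has {5,6,8}; box has {7,9} → only 3 remains.
R2C5 = 8: row 2 has {1,2,3,4,5,6,7,9}; col 5 has {5,7}; box has {3,7,9} → only 8 remains.
R3C3 = 6: row 3 has {2,3,7,9}; col 3 has {1,2,3,7}; box has {1,2,3,4,5,7,8} → only 6 remains.
R3C8 = 8: row 3 has {2,3,6,7,9}; col 8 has {1,3,5,7}; box has {1,2,3,4,5,6,7,9} → only 8 remains.
R4C1 = 2: row 4 has {3,5,9}; col 1 has {3,4,5,6,7,8}; box has {1,3,4,6,9} → only 2 remains.
R4C7 = 7: row 4 has {2,3,5,9}; col 7 has {1,2,3,4,5,6,8}; box has {3,5,8} → only 7 remains.
R5C3 = 8: row 5 has {3,4,5}; col 3 has {1,2,3,6,7}; box has {1,2,3,4,6,9} → only 8 remains.
R6C3 = 5: row 6 has {1,6,8}; col 3 has {1,2,3,6,7,8}; box has {1,2,3,4,6,8,9} → only 5 remains.
R7C7 = 9: row 7 has {3,5,6,7,8}; col 7 has {1,2,3,4,5,6,7,8}; box has {1,3,5,6,7,8} → only 9 remains.
R8C2 = 6: row 8 has {1,3,5,7,8}; col 2 has {1,2,3,4,5,9}; box has {2,3,5,7} → only 6 remains.
R9C2 = 8: row 9 has {2,3,5,6,7}; col 2 has {1,2,3,4,5,6,9}; box has {2,3,5,6,7} → only 8 remains.
R9C8 = 4: row 9 has {2,3,5,6,7,8}; col 8 has {1,3,5,7,8}; box has {1,3,5,6,7,8,9} → only 4 remains.
R1C3 = 9: row 1 has {1,3,4,5,7,8}; col 3 has {1,2,3,5,6,7,8}; box has {1,2,3,4,5,6,7,8} → only 9 remains.
R1C4 = 2: row 1 has {1,3,4,5,7,8,9}; col 4 has {3,5,6,8}; box has {3,7,8,9} → only 2 remains.
R1C6 = 6: row 1 has {1,2,3,4,5,7,8,9}; col 6 has {3,7,9}; box has {2,3,7,8,9} → only 6 remains.
R4C8 = 6: row 4 has {2,3,5,7,9}; col 8 has {1,3,4,5,7,8}; box has {3,5,7,8} → only 6 remains.
R5C2 = 7: row 5 has {3,4,5,8}; col 2 has {1,2,3,4,5,6,8,9}; box has {1,2,3,4,5,6,8,9} → only 7 remains.
R7C1 = 1: row 7 has {3,5,6,7,8,9}; col 1 has {2,3,4,5,6,7,8}; box has {2,3,5,6,7,8} → only 1 remains.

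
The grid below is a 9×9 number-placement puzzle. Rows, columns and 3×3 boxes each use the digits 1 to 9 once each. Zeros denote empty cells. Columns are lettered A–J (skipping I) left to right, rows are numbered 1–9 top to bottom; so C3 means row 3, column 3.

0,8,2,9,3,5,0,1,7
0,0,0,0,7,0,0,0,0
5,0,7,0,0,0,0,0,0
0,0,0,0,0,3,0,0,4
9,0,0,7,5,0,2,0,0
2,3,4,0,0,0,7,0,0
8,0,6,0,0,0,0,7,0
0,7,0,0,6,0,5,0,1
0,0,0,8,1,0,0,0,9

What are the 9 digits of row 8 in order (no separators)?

A4 = 7: in row 4, 7 can only go here (every other open cell in that row sees a 7).
F5 = 4: in row 5, 4 can only go here (every other open cell in that row sees a 4).
B7 = 1: in row 7, 1 can only go here (every other open cell in that row sees a 1).
B5 = 6: row 5 has {2,4,5,7,9}; col 2 has {1,3,7,8}; box has {2,3,4,7,9} → only 6 remains.
B4 = 5: row 4 has {3,4,7}; col 2 has {1,3,6,7,8}; box has {2,3,4,6,7,9} → only 5 remains.
C5 = 1: in row 5, 1 can only go here (every other open cell in that row sees a 1).
C4 = 8: row 4 has {3,4,5,7}; col 3 has {1,2,4,6,7}; box has {1,2,3,4,5,6,7,9} → only 8 remains.
D7 = 5: in row 7, 5 can only go here (every other open cell in that row sees a 5).
H8 = 8: in row 8, 8 can only go here (every other open cell in that row sees an 8).
H5 = 3: row 5 has {1,2,4,5,6,7,9}; col 8 has {1,7,8}; box has {2,4,7} → only 3 remains.
J5 = 8: row 5 has {1,2,3,4,5,6,7,9}; col 9 has {1,4,7,9}; box has {2,3,4,7} → only 8 remains.
C9 = 5: in row 9, 5 can only go here (every other open cell in that row sees a 5).
F9 = 7: in row 9, 7 can only go here (every other open cell in that row sees a 7).
A2 = 1: in column 1, 1 can only go here (every other open cell in that column sees a 1).
A1 = 6: in column 1, 6 can only go here (every other open cell in that column sees a 6).
G1 = 4: row 1 has {1,2,3,5,6,7,8,9}; col 7 has {2,5,7}; box has {1,7} → only 4 remains.
G7 = 3: row 7 has {1,5,6,7,8}; col 7 has {2,4,5,7}; box has {1,5,7,8,9} → only 3 remains.
J7 = 2: row 7 has {1,3,5,6,7,8}; col 9 has {1,4,7,8,9}; box has {1,3,5,7,8,9} → only 2 remains.
G9 = 6: row 9 has {1,5,7,8,9}; col 7 has {2,3,4,5,7}; box has {1,2,3,5,7,8,9} → only 6 remains.
H9 = 4: row 9 has {1,5,6,7,8,9}; col 8 has {1,3,7,8}; box has {1,2,3,5,6,7,8,9} → only 4 remains.
F7 = 9: row 7 has {1,2,3,5,6,7,8}; col 6 has {3,4,5,7}; box has {1,5,6,7,8} → only 9 remains.
F8 = 2: row 8 has {1,5,6,7,8}; col 6 has {3,4,5,7,9}; box has {1,5,6,7,8,9} → only 2 remains.
A9 = 3: row 9 has {1,4,5,6,7,8,9}; col 1 has {1,2,5,6,7,8,9}; box has {1,5,6,7,8} → only 3 remains.
B9 = 2: row 9 has {1,3,4,5,6,7,8,9}; col 2 has {1,3,5,6,7,8}; box has {1,3,5,6,7,8} → only 2 remains.
E7 = 4: row 7 has {1,2,3,5,6,7,8,9}; col 5 has {1,3,5,6,7}; box has {1,2,5,6,7,8,9} → only 4 remains.
A8 = 4: row 8 has {1,2,5,6,7,8}; col 1 has {1,2,3,5,6,7,8,9}; box has {1,2,3,5,6,7,8} → only 4 remains.
C8 = 9: row 8 has {1,2,4,5,6,7,8}; col 3 has {1,2,4,5,6,7,8}; box has {1,2,3,4,5,6,7,8} → only 9 remains.
D8 = 3: row 8 has {1,2,4,5,6,7,8,9}; col 4 has {5,7,8,9}; box has {1,2,4,5,6,7,8,9} → only 3 remains.

479362581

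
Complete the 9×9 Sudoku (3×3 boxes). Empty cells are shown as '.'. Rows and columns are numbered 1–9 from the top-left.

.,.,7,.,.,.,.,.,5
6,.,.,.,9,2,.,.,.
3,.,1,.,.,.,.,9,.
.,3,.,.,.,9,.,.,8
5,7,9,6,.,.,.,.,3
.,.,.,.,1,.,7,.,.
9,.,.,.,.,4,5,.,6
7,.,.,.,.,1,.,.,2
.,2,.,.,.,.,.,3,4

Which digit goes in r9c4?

9

r3c9 = 7 (sole candidate).
r5c6 = 8 (sole candidate).
r6c9 = 9 (sole candidate).
r8c8 = 8 (sole candidate).
r2c9 = 1 (sole candidate).
r8c7 = 9 (sole candidate).
r9c7 = 1 (sole candidate).
r2c8 = 4 (sole candidate).
r7c8 = 7 (sole candidate).
r9c1 = 8 (sole candidate).
r7c2 = 1 (sole candidate).
r7c3 = 3 (sole candidate).
r1c4 = 1 (hidden single in row 1).
r1c2 = 9 (hidden single in row 1).
r2c4 = 7 (hidden single in row 2).
r2c7 = 3 (hidden single in row 2).
r3c7 = 2 (hidden single in row 3).
r1c8 = 6 (sole candidate).
r5c7 = 4 (sole candidate).
r1c6 = 3 (sole candidate).
r1c7 = 8 (sole candidate).
r4c7 = 6 (sole candidate).
r5c5 = 2 (sole candidate).
r5c8 = 1 (sole candidate).
r6c6 = 5 (sole candidate).
r6c8 = 2 (sole candidate).
r7c5 = 8 (sole candidate).
r1c5 = 4 (sole candidate).
r3c6 = 6 (sole candidate).
r4c4 = 4 (sole candidate).
r4c5 = 7 (sole candidate).
r4c8 = 5 (sole candidate).
r6c1 = 4 (sole candidate).
r6c4 = 3 (sole candidate).
r7c4 = 2 (sole candidate).
r8c4 = 5 (sole candidate).
r9c4 = 9: row 9 has {1,2,3,4,8}; col 4 has {1,2,3,4,5,6,7}; box has {1,2,4,5,8} → only 9 remains.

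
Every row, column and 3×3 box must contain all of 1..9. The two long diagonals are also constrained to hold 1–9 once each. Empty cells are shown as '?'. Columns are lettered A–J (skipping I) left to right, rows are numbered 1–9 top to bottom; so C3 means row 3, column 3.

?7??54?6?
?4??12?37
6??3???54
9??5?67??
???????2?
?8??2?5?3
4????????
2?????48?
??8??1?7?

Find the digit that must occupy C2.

A9 = 5 (sole candidate).
A2 = 8 (sole candidate).
G2 = 9 (sole candidate).
C2 = 5: row 2 has {1,2,3,4,7,8,9}; col 3 has {8}; box has {4,6,7,8} → only 5 remains.

5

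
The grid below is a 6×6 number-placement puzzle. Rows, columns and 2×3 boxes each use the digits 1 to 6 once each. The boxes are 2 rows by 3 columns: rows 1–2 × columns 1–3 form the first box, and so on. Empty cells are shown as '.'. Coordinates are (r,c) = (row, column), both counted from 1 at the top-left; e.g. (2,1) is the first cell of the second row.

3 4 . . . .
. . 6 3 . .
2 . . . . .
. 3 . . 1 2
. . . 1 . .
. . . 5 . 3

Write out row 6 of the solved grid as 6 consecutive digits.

612543

(3,5) = 3: in row 3, 3 can only go here (every other open cell in that row sees a 3).
(5,3) = 3: in row 5, 3 can only go here (every other open cell in that row sees a 3).
(1,4) = 2: in column 4, 2 can only go here (every other open cell in that column sees a 2).
(2,2) = 2: in row 2, 2 can only go here (every other open cell in that row sees a 2).
(5,5) = 2: in row 5, 2 can only go here (every other open cell in that row sees a 2).
(6,3) = 2: in row 6, 2 can only go here (every other open cell in that row sees a 2).
(3,6) = 5: in box 4, 5 can only go here (every other open cell in that box sees a 5).
(5,2) = 5: in column 2, 5 can only go here (every other open cell in that column sees a 5).
Singles propagation stalls; (6,5) is still open with candidates {4,6}.
  Try (6,5) = 6: this forces (1,5)=5, (2,5)=4, (2,6)=1, (5,6)=4, (6,2)=1; then column 1 has no cell left for 1 — contradiction.
So (6,5) = 4.
(2,5) = 5 (sole candidate).
(5,6) = 6 (sole candidate).
(1,5) = 6 (sole candidate).
(1,6) = 1 (sole candidate).
(2,1) = 1 (sole candidate).
(2,6) = 4 (sole candidate).
(5,1) = 4 (sole candidate).
(6,1) = 6: row 6 has {2,3,4,5}; col 1 has {1,2,3,4}; box has {2,3,4,5} → only 6 remains.
(6,2) = 1: row 6 has {2,3,4,5,6}; col 2 has {2,3,4,5}; box has {2,3,4,5,6} → only 1 remains.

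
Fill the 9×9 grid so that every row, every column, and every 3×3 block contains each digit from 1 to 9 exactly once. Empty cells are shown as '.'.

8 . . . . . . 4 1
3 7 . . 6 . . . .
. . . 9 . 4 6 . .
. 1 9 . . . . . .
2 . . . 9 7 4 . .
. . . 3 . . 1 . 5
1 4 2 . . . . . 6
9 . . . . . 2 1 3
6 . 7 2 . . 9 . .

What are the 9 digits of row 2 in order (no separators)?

374561829

row 3, column 1 = 5 (sole candidate).
row 3, column 2 = 2 (sole candidate).
row 3, column 3 = 1 (sole candidate).
row 5, column 9 = 8 (sole candidate).
row 9, column 9 = 4 (sole candidate).
row 1, column 3 = 6 (sole candidate).
row 2, column 3 = 4: row 2 has {3,6,7}; col 3 has {1,2,6,7,9}; box has {1,2,3,5,6,7,8} → only 4 remains.
row 3, column 9 = 7 (sole candidate).
row 4, column 9 = 2 (sole candidate).
row 6, column 3 = 8 (sole candidate).
row 8, column 3 = 5 (sole candidate).
row 1, column 2 = 9 (sole candidate).
row 2, column 9 = 9: row 2 has {3,4,6,7}; col 9 has {1,2,3,4,5,6,7,8}; box has {1,4,6,7} → only 9 remains.
row 5, column 3 = 3 (sole candidate).
row 5, column 8 = 6 (sole candidate).
row 6, column 2 = 6 (sole candidate).
row 6, column 6 = 2 (sole candidate).
row 8, column 2 = 8 (sole candidate).
row 8, column 6 = 6 (sole candidate).
row 9, column 2 = 3 (sole candidate).
row 5, column 2 = 5 (sole candidate).
row 5, column 4 = 1 (sole candidate).
row 6, column 5 = 4 (sole candidate).
row 8, column 5 = 7 (sole candidate).
row 6, column 1 = 7 (sole candidate).
row 6, column 8 = 9 (sole candidate).
row 8, column 4 = 4 (sole candidate).
row 4, column 1 = 4 (sole candidate).
row 1, column 5 = 2 (hidden single in row 1).
row 1, column 4 = 7 (hidden single in row 1).
row 2, column 6 = 1: in row 2, 1 can only go here (every other open cell in that row sees a 1).
row 2, column 8 = 2: in row 2, 2 can only go here (every other open cell in that row sees a 2).
row 4, column 4 = 6 (hidden single in row 4).
row 7, column 6 = 9 (hidden single in row 7).
row 7, column 5 = 3 (hidden single in row 7).
row 3, column 5 = 8 (sole candidate).
row 3, column 8 = 3 (sole candidate).
row 4, column 5 = 5 (sole candidate).
row 4, column 6 = 8 (sole candidate).
row 4, column 8 = 7 (sole candidate).
row 9, column 5 = 1 (sole candidate).
row 9, column 6 = 5 (sole candidate).
row 9, column 8 = 8 (sole candidate).
row 1, column 6 = 3 (sole candidate).
row 1, column 7 = 5 (sole candidate).
row 2, column 4 = 5: row 2 has {1,2,3,4,6,7,9}; col 4 has {1,2,3,4,6,7,9}; box has {1,2,3,4,6,7,8,9} → only 5 remains.
row 2, column 7 = 8: row 2 has {1,2,3,4,5,6,7,9}; col 7 has {1,2,4,5,6,9}; box has {1,2,3,4,5,6,7,9} → only 8 remains.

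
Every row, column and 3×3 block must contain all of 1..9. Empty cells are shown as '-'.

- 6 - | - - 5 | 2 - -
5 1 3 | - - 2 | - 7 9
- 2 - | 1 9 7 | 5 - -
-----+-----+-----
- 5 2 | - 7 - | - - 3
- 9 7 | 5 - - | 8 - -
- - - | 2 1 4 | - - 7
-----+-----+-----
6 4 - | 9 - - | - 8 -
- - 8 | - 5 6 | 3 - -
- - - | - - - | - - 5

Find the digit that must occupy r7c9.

r3c3 = 4: row 3 has {1,2,5,7,9}; col 3 has {2,3,7,8}; box has {1,2,3,5,6} → only 4 remains.
r5c6 = 3: row 5 has {5,7,8,9}; col 6 has {2,4,5,6,7}; box has {1,2,4,5,7} → only 3 remains.
r6c3 = 6: row 6 has {1,2,4,7}; col 3 has {2,3,4,7,8}; box has {2,5,7,9} → only 6 remains.
r6c7 = 9: row 6 has {1,2,4,6,7}; col 7 has {2,3,5,8}; box has {3,7,8} → only 9 remains.
r6c8 = 5: row 6 has {1,2,4,6,7,9}; col 8 has {7,8}; box has {3,7,8,9} → only 5 remains.
r7c6 = 1: row 7 has {4,6,8,9}; col 6 has {2,3,4,5,6,7}; box has {5,6,9} → only 1 remains.
r7c7 = 7: row 7 has {1,4,6,8,9}; col 7 has {2,3,5,8,9}; box has {3,5,8} → only 7 remains.
r7c9 = 2: row 7 has {1,4,6,7,8,9}; col 9 has {3,5,7,9}; box has {3,5,7,8} → only 2 remains.

2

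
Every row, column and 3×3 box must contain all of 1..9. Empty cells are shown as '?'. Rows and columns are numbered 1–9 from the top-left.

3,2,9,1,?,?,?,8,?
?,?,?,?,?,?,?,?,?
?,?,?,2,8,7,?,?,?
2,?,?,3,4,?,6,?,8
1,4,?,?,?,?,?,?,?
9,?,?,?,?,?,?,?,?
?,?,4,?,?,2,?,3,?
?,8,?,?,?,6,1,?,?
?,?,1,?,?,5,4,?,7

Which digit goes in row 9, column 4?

row 1, column 6 = 4: row 1 has {1,2,3,8,9}; col 6 has {2,5,6,7}; box has {1,2,7,8} → only 4 remains.
row 9, column 1 = 6: row 9 has {1,4,5,7}; col 1 has {1,2,3,9}; box has {1,4,8} → only 6 remains.
row 1, column 7 = 7: in row 1, 7 can only go here (every other open cell in that row sees a 7).
row 7, column 5 = 1: in row 7, 1 can only go here (every other open cell in that row sees a 1).
row 7, column 9 = 6: in row 7, 6 can only go here (every other open cell in that row sees a 6).
row 1, column 9 = 5: row 1 has {1,2,3,4,7,8,9}; col 9 has {6,7,8}; box has {7,8} → only 5 remains.
row 1, column 5 = 6: row 1 has {1,2,3,4,5,7,8,9}; col 5 has {1,4,8}; box has {1,2,4,7,8} → only 6 remains.
row 8, column 4 = 4: in row 8, 4 can only go here (every other open cell in that row sees a 4).
row 9, column 4 = 8: in row 9, 8 can only go here (every other open cell in that row sees an 8).

8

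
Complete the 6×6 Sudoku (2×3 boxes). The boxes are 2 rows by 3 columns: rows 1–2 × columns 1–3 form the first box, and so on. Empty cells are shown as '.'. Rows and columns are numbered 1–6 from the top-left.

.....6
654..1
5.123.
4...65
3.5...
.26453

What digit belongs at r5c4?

6

r2c4 = 3: row 2 has {1,4,5,6}; col 4 has {2,4}; box has {1,6} → only 3 remains.
r2c5 = 2: row 2 has {1,3,4,5,6}; col 5 has {3,5,6}; box has {1,3,6} → only 2 remains.
r3c2 = 6: row 3 has {1,2,3,5}; col 2 has {2,5}; box has {1,4,5} → only 6 remains.
r3c6 = 4: row 3 has {1,2,3,5,6}; col 6 has {1,3,5,6}; box has {2,3,5,6} → only 4 remains.
r4c2 = 3: row 4 has {4,5,6}; col 2 has {2,5,6}; box has {1,4,5,6} → only 3 remains.
r4c3 = 2: row 4 has {3,4,5,6}; col 3 has {1,4,5,6}; box has {1,3,4,5,6} → only 2 remains.
r4c4 = 1: row 4 has {2,3,4,5,6}; col 4 has {2,3,4}; box has {2,3,4,5,6} → only 1 remains.
r5c4 = 6: row 5 has {3,5}; col 4 has {1,2,3,4}; box has {3,4,5} → only 6 remains.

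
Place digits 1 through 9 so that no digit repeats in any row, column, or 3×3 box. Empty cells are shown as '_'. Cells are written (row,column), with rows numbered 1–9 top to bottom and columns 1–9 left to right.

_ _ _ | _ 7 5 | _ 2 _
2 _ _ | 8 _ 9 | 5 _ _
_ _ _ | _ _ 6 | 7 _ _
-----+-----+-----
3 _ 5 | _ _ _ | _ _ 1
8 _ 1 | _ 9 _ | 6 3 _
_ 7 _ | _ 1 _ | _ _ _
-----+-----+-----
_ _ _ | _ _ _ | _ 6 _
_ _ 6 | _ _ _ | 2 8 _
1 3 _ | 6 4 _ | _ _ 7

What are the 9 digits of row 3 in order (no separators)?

(2,5) = 3 (sole candidate).
(3,5) = 2: row 3 has {6,7}; col 5 has {1,3,4,7,9}; box has {3,5,6,7,8,9} → only 2 remains.
(8,5) = 5 (sole candidate).
(9,7) = 9 (sole candidate).
(9,8) = 5 (sole candidate).
(7,5) = 8 (sole candidate).
(9,6) = 2 (sole candidate).
(4,5) = 6 (sole candidate).
(9,3) = 8 (sole candidate).
(2,3) = 7 (hidden single in row 2).
(6,1) = 6 (hidden single in row 6).
(4,8) = 7 (hidden single in column 8).
(4,2) = 9 (hidden single in row 4).
(8,2) = 4 (sole candidate).
(8,9) = 3 (sole candidate).
(5,2) = 2 (sole candidate).
(6,3) = 4 (sole candidate).
(6,7) = 8 (sole candidate).
(6,8) = 9 (sole candidate).
(7,2) = 5 (sole candidate).
(7,9) = 4 (sole candidate).
(2,9) = 6 (sole candidate).
(4,7) = 4 (sole candidate).
(5,9) = 5 (sole candidate).
(6,6) = 3 (sole candidate).
(6,9) = 2 (sole candidate).
(7,7) = 1 (sole candidate).
(1,7) = 3 (sole candidate).
(2,2) = 1 (sole candidate).
(2,8) = 4 (sole candidate).
(3,2) = 8: row 3 has {2,6,7}; col 2 has {1,2,3,4,5,7,9}; box has {1,2,7} → only 8 remains.
(3,8) = 1: row 3 has {2,6,7,8}; col 8 has {2,3,4,5,6,7,8,9}; box has {2,3,4,5,6,7} → only 1 remains.
(3,9) = 9: row 3 has {1,2,6,7,8}; col 9 has {1,2,3,4,5,6,7}; box has {1,2,3,4,5,6,7} → only 9 remains.
(4,4) = 2 (sole candidate).
(4,6) = 8 (sole candidate).
(6,4) = 5 (sole candidate).
(7,6) = 7 (sole candidate).
(8,6) = 1 (sole candidate).
(1,2) = 6 (sole candidate).
(1,3) = 9 (sole candidate).
(1,9) = 8 (sole candidate).
(3,3) = 3: row 3 has {1,2,6,7,8,9}; col 3 has {1,4,5,6,7,8,9}; box has {1,2,6,7,8,9} → only 3 remains.
(3,4) = 4: row 3 has {1,2,3,6,7,8,9}; col 4 has {2,5,6,8}; box has {2,3,5,6,7,8,9} → only 4 remains.
(5,4) = 7 (sole candidate).
(5,6) = 4 (sole candidate).
(7,1) = 9 (sole candidate).
(7,3) = 2 (sole candidate).
(7,4) = 3 (sole candidate).
(8,1) = 7 (sole candidate).
(8,4) = 9 (sole candidate).
(1,1) = 4 (sole candidate).
(1,4) = 1 (sole candidate).
(3,1) = 5: row 3 has {1,2,3,4,6,7,8,9}; col 1 has {1,2,3,4,6,7,8,9}; box has {1,2,3,4,6,7,8,9} → only 5 remains.

583426719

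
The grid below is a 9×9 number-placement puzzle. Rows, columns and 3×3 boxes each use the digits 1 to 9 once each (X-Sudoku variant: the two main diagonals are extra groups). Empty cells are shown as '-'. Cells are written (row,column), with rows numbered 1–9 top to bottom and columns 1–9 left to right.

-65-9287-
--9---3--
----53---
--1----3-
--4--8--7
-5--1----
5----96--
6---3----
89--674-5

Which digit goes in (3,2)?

2

(5,5) = 2 (sole candidate).
(6,6) = 4 (sole candidate).
(4,5) = 7 (sole candidate).
(5,2) = 3 (sole candidate).
(4,4) = 9 (sole candidate).
(5,1) = 9 (sole candidate).
(4,1) = 2 (sole candidate).
(4,2) = 8 (sole candidate).
(4,7) = 5 (sole candidate).
(5,7) = 1 (sole candidate).
(5,8) = 6 (sole candidate).
(6,1) = 7 (sole candidate).
(6,3) = 6 (sole candidate).
(6,4) = 3 (sole candidate).
(7,3) = 7 (sole candidate).
(8,3) = 2 (sole candidate).
(9,3) = 3 (sole candidate).
(3,3) = 8 (sole candidate).
(3,7) = 9 (sole candidate).
(4,6) = 6 (sole candidate).
(4,9) = 4 (sole candidate).
(5,4) = 5 (sole candidate).
(6,7) = 2 (sole candidate).
(8,7) = 7 (sole candidate).
(8,8) = 1 (sole candidate).
(9,8) = 2 (sole candidate).
(1,1) = 3 (sole candidate).
(1,9) = 1 (sole candidate).
(2,2) = 7 (sole candidate).
(2,6) = 1 (sole candidate).
(3,8) = 4 (sole candidate).
(7,8) = 8 (sole candidate).
(7,9) = 3 (sole candidate).
(8,2) = 4 (sole candidate).
(8,4) = 8 (sole candidate).
(8,6) = 5 (sole candidate).
(8,9) = 9 (sole candidate).
(9,4) = 1 (sole candidate).
(1,4) = 4 (sole candidate).
(2,1) = 4 (sole candidate).
(2,4) = 6 (sole candidate).
(2,5) = 8 (sole candidate).
(2,8) = 5 (sole candidate).
(2,9) = 2 (sole candidate).
(3,1) = 1 (sole candidate).
(3,2) = 2: row 3 has {1,3,4,5,8,9}; col 2 has {3,4,5,6,7,8,9}; box has {1,3,4,5,6,7,8,9} → only 2 remains.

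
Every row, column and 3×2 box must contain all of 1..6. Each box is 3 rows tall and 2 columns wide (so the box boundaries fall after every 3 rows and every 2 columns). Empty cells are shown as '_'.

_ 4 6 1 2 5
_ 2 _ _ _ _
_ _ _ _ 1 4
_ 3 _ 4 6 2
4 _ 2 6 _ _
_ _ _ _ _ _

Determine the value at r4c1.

r1c1 = 3: row 1 has {1,2,4,5,6}; col 1 has {4}; box has {2,4} → only 3 remains.
r2c5 = 3: row 2 has {2}; col 5 has {1,2,6}; box has {1,2,4,5} → only 3 remains.
r2c6 = 6: row 2 has {2,3}; col 6 has {2,4,5}; box has {1,2,3,4,5} → only 6 remains.
r5c5 = 5: row 5 has {2,4,6}; col 5 has {1,2,3,6}; box has {2,6} → only 5 remains.
r6c5 = 4: row 6 has {}; col 5 has {1,2,3,5,6}; box has {2,5,6} → only 4 remains.
r2c4 = 5: row 2 has {2,3,6}; col 4 has {1,4,6}; box has {1,6} → only 5 remains.
r3c3 = 3: row 3 has {1,4}; col 3 has {2,6}; box has {1,5,6} → only 3 remains.
r3c4 = 2: row 3 has {1,3,4}; col 4 has {1,4,5,6}; box has {1,3,5,6} → only 2 remains.
r5c2 = 1: row 5 has {2,4,5,6}; col 2 has {2,3,4}; box has {3,4} → only 1 remains.
r5c6 = 3: row 5 has {1,2,4,5,6}; col 6 has {2,4,5,6}; box has {2,4,5,6} → only 3 remains.
r6c4 = 3: row 6 has {4}; col 4 has {1,2,4,5,6}; box has {2,4,6} → only 3 remains.
r6c6 = 1: row 6 has {3,4}; col 6 has {2,3,4,5,6}; box has {2,3,4,5,6} → only 1 remains.
r2c1 = 1: row 2 has {2,3,5,6}; col 1 has {3,4}; box has {2,3,4} → only 1 remains.
r2c3 = 4: row 2 has {1,2,3,5,6}; col 3 has {2,3,6}; box has {1,2,3,5,6} → only 4 remains.
r4c1 = 5: row 4 has {2,3,4,6}; col 1 has {1,3,4}; box has {1,3,4} → only 5 remains.

5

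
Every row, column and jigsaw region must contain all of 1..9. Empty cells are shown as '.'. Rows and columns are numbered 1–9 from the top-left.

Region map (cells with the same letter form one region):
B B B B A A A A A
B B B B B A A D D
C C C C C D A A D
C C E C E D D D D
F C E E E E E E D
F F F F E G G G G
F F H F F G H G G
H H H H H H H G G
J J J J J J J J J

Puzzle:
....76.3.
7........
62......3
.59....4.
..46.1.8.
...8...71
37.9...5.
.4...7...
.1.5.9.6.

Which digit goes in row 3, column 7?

1

row 6, column 2 = 6: row 6 has {1,7,8}; col 2 has {1,2,4,5,7}; region has {3,7,8,9} → only 6 remains.
row 6, column 7 = 9: in row 6, 9 can only go here (every other open cell in that row sees a 9).
row 8, column 8 = 2: row 8 has {4,7}; col 8 has {3,4,5,6,7,8}; region has {1,5,7,9} → only 2 remains.
row 6, column 6 = 3: in column 6, 3 can only go here (every other open cell in that column sees a 3).
row 6, column 1 = 4: in row 6, 4 can only go here (every other open cell in that row sees a 4).
row 5, column 7 = 7: in region E, 7 can only go here (every other open cell in that region sees a 7).
row 4, column 9 = 7: in region D, 7 can only go here (every other open cell in that region sees a 7).
row 4, column 7 = 6: in row 4, 6 can only go here (every other open cell in that row sees a 6).
row 9, column 3 = 7: in row 9, 7 can only go here (every other open cell in that row sees a 7).
row 3, column 4 = 7: in row 3, 7 can only go here (every other open cell in that row sees a 7).
row 3, column 5 = 4: in region C, 4 can only go here (every other open cell in that region sees a 4).
row 3, column 8 = 9: in row 3, 9 can only go here (every other open cell in that row sees a 9).
row 2, column 8 = 1: row 2 has {7}; col 8 has {2,3,4,5,6,7,8,9}; region has {3,4,6,7} → only 1 remains.
row 5, column 2 = 9: in region C, 9 can only go here (every other open cell in that region sees a 9).
row 1, column 2 = 8: row 1 has {3,6,7}; col 2 has {1,2,4,5,6,7,9}; region has {7} → only 8 remains.
row 2, column 2 = 3: row 2 has {1,7}; col 2 has {1,2,4,5,6,7,8,9}; region has {7,8} → only 3 remains.
row 1, column 1 = 9: in row 1, 9 can only go here (every other open cell in that row sees a 9).
row 2, column 9 = 9: in row 2, 9 can only go here (every other open cell in that row sees a 9).
row 5, column 5 = 3: in row 5, 3 can only go here (every other open cell in that row sees a 3).
row 4, column 5 = 2: row 4 has {4,5,6,7,9}; col 5 has {3,4,7}; region has {1,3,4,6,7,8,9} → only 2 remains.
row 4, column 6 = 8: row 4 has {2,4,5,6,7,9}; col 6 has {1,3,6,7,9}; region has {1,3,4,6,7,9} → only 8 remains.
row 6, column 5 = 5: row 6 has {1,3,4,6,7,8,9}; col 5 has {2,3,4,7}; region has {1,2,3,4,6,7,8,9} → only 5 remains.
row 7, column 5 = 1: row 7 has {3,5,7,9}; col 5 has {2,3,4,5,7}; region has {3,4,6,7,8,9} → only 1 remains.
row 7, column 6 = 4: row 7 has {1,3,5,7,9}; col 6 has {1,3,6,7,8,9}; region has {1,2,3,5,7,9} → only 4 remains.
row 9, column 5 = 8: row 9 has {1,5,6,7,9}; col 5 has {1,2,3,4,5,7}; region has {1,5,6,7,9} → only 8 remains.
row 2, column 5 = 6: row 2 has {1,3,7,9}; col 5 has {1,2,3,4,5,7,8}; region has {3,7,8,9} → only 6 remains.
row 3, column 6 = 5: row 3 has {2,3,4,6,7,9}; col 6 has {1,3,4,6,7,8,9}; region has {1,3,4,6,7,8,9} → only 5 remains.
row 4, column 1 = 1: row 4 has {2,4,5,6,7,8,9}; col 1 has {3,4,6,7,9}; region has {2,4,5,6,7,9} → only 1 remains.
row 4, column 4 = 3: row 4 has {1,2,4,5,6,7,8,9}; col 4 has {5,6,7,8,9}; region has {1,2,4,5,6,7,9} → only 3 remains.
row 5, column 9 = 2: row 5 has {1,3,4,6,7,8,9}; col 9 has {1,3,7,9}; region has {1,3,4,5,6,7,8,9} → only 2 remains.
row 6, column 3 = 2: row 6 has {1,3,4,5,6,7,8,9}; col 3 has {4,7,9}; region has {1,3,4,6,7,8,9} → only 2 remains.
row 8, column 4 = 1: row 8 has {2,4,7}; col 4 has {3,5,6,7,8,9}; region has {4,7} → only 1 remains.
row 8, column 5 = 9: row 8 has {1,2,4,7}; col 5 has {1,2,3,4,5,6,7,8}; region has {1,4,7} → only 9 remains.
row 9, column 1 = 2: row 9 has {1,5,6,7,8,9}; col 1 has {1,3,4,6,7,9}; region has {1,5,6,7,8,9} → only 2 remains.
row 9, column 9 = 4: row 9 has {1,2,5,6,7,8,9}; col 9 has {1,2,3,7,9}; region has {1,2,5,6,7,8,9} → only 4 remains.
row 1, column 9 = 5: row 1 has {3,6,7,8,9}; col 9 has {1,2,3,4,7,9}; region has {3,6,7,9} → only 5 remains.
row 2, column 3 = 5: row 2 has {1,3,6,7,9}; col 3 has {2,4,7,9}; region has {3,6,7,8,9} → only 5 remains.
row 2, column 6 = 2: row 2 has {1,3,5,6,7,9}; col 6 has {1,3,4,5,6,7,8,9}; region has {3,5,6,7,9} → only 2 remains.
row 3, column 3 = 8: row 3 has {2,3,4,5,6,7,9}; col 3 has {2,4,5,7,9}; region has {1,2,3,4,5,6,7,9} → only 8 remains.
row 3, column 7 = 1: row 3 has {2,3,4,5,6,7,8,9}; col 7 has {6,7,9}; region has {2,3,5,6,7,9} → only 1 remains.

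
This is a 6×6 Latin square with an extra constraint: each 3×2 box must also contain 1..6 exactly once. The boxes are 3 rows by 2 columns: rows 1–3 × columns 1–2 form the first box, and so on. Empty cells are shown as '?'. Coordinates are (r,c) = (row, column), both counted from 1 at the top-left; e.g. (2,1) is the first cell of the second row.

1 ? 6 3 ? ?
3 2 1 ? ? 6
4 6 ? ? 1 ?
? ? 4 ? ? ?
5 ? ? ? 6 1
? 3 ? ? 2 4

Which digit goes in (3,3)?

(1,2) = 5: row 1 has {1,3,6}; col 2 has {2,3,6}; box has {1,2,3,4,6} → only 5 remains.
(1,5) = 4: row 1 has {1,3,5,6}; col 5 has {1,2,6}; box has {1,6} → only 4 remains.
(1,6) = 2: row 1 has {1,3,4,5,6}; col 6 has {1,4,6}; box has {1,4,6} → only 2 remains.
(2,5) = 5: row 2 has {1,2,3,6}; col 5 has {1,2,4,6}; box has {1,2,4,6} → only 5 remains.
(3,6) = 3: row 3 has {1,4,6}; col 6 has {1,2,4,6}; box has {1,2,4,5,6} → only 3 remains.
(4,2) = 1: row 4 has {4}; col 2 has {2,3,5,6}; box has {3,5} → only 1 remains.
(4,5) = 3: row 4 has {1,4}; col 5 has {1,2,4,5,6}; box has {1,2,4,6} → only 3 remains.
(4,6) = 5: row 4 has {1,3,4}; col 6 has {1,2,3,4,6}; box has {1,2,3,4,6} → only 5 remains.
(5,2) = 4: row 5 has {1,5,6}; col 2 has {1,2,3,5,6}; box has {1,3,5} → only 4 remains.
(5,4) = 2: row 5 has {1,4,5,6}; col 4 has {3}; box has {4} → only 2 remains.
(6,1) = 6: row 6 has {2,3,4}; col 1 has {1,3,4,5}; box has {1,3,4,5} → only 6 remains.
(6,3) = 5: row 6 has {2,3,4,6}; col 3 has {1,4,6}; box has {2,4} → only 5 remains.
(6,4) = 1: row 6 has {2,3,4,5,6}; col 4 has {2,3}; box has {2,4,5} → only 1 remains.
(2,4) = 4: row 2 has {1,2,3,5,6}; col 4 has {1,2,3}; box has {1,3,6} → only 4 remains.
(3,3) = 2: row 3 has {1,3,4,6}; col 3 has {1,4,5,6}; box has {1,3,4,6} → only 2 remains.

2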